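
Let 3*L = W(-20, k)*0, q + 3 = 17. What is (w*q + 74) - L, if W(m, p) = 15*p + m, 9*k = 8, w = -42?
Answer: -514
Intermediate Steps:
k = 8/9 (k = (⅑)*8 = 8/9 ≈ 0.88889)
q = 14 (q = -3 + 17 = 14)
W(m, p) = m + 15*p
L = 0 (L = ((-20 + 15*(8/9))*0)/3 = ((-20 + 40/3)*0)/3 = (-20/3*0)/3 = (⅓)*0 = 0)
(w*q + 74) - L = (-42*14 + 74) - 1*0 = (-588 + 74) + 0 = -514 + 0 = -514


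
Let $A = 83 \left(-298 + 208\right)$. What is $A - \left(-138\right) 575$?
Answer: $71880$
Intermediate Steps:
$A = -7470$ ($A = 83 \left(-90\right) = -7470$)
$A - \left(-138\right) 575 = -7470 - \left(-138\right) 575 = -7470 - -79350 = -7470 + 79350 = 71880$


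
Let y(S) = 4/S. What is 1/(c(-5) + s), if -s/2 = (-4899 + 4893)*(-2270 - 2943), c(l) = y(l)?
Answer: -5/312784 ≈ -1.5985e-5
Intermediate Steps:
c(l) = 4/l
s = -62556 (s = -2*(-4899 + 4893)*(-2270 - 2943) = -(-12)*(-5213) = -2*31278 = -62556)
1/(c(-5) + s) = 1/(4/(-5) - 62556) = 1/(4*(-⅕) - 62556) = 1/(-⅘ - 62556) = 1/(-312784/5) = -5/312784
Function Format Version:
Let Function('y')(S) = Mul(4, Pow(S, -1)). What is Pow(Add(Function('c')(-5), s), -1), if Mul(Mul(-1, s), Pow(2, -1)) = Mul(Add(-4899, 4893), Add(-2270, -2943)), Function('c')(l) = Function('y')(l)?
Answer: Rational(-5, 312784) ≈ -1.5985e-5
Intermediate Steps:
Function('c')(l) = Mul(4, Pow(l, -1))
s = -62556 (s = Mul(-2, Mul(Add(-4899, 4893), Add(-2270, -2943))) = Mul(-2, Mul(-6, -5213)) = Mul(-2, 31278) = -62556)
Pow(Add(Function('c')(-5), s), -1) = Pow(Add(Mul(4, Pow(-5, -1)), -62556), -1) = Pow(Add(Mul(4, Rational(-1, 5)), -62556), -1) = Pow(Add(Rational(-4, 5), -62556), -1) = Pow(Rational(-312784, 5), -1) = Rational(-5, 312784)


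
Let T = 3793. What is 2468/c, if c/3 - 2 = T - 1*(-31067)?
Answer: 1234/52293 ≈ 0.023598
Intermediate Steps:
c = 104586 (c = 6 + 3*(3793 - 1*(-31067)) = 6 + 3*(3793 + 31067) = 6 + 3*34860 = 6 + 104580 = 104586)
2468/c = 2468/104586 = 2468*(1/104586) = 1234/52293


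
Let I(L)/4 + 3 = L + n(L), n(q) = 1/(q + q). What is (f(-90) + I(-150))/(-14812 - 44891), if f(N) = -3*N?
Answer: 25651/4477725 ≈ 0.0057286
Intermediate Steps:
n(q) = 1/(2*q)
I(L) = -12 + 2/L + 4*L (I(L) = -12 + 4*(L + 1/(2*L)) = -12 + (2/L + 4*L) = -12 + 2/L + 4*L)
(f(-90) + I(-150))/(-14812 - 44891) = (-3*(-90) + (-12 + 2/(-150) + 4*(-150)))/(-14812 - 44891) = (270 + (-12 + 2*(-1/150) - 600))/(-59703) = (270 + (-12 - 1/75 - 600))*(-1/59703) = (270 - 45901/75)*(-1/59703) = -25651/75*(-1/59703) = 25651/4477725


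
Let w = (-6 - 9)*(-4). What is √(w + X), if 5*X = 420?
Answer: 12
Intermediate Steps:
X = 84 (X = (⅕)*420 = 84)
w = 60 (w = -15*(-4) = 60)
√(w + X) = √(60 + 84) = √144 = 12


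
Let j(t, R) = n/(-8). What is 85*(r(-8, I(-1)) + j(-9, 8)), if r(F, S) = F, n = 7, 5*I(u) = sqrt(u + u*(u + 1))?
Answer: -6035/8 ≈ -754.38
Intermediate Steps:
I(u) = sqrt(u + u*(1 + u))/5 (I(u) = sqrt(u + u*(u + 1))/5 = sqrt(u + u*(1 + u))/5)
j(t, R) = -7/8 (j(t, R) = 7/(-8) = 7*(-1/8) = -7/8)
85*(r(-8, I(-1)) + j(-9, 8)) = 85*(-8 - 7/8) = 85*(-71/8) = -6035/8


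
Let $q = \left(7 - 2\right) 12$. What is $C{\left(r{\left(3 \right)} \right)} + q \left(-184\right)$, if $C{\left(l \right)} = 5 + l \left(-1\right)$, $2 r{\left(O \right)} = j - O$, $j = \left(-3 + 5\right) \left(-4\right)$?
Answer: $- \frac{22059}{2} \approx -11030.0$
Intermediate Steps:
$j = -8$ ($j = 2 \left(-4\right) = -8$)
$r{\left(O \right)} = -4 - \frac{O}{2}$ ($r{\left(O \right)} = \frac{-8 - O}{2} = -4 - \frac{O}{2}$)
$q = 60$ ($q = 5 \cdot 12 = 60$)
$C{\left(l \right)} = 5 - l$
$C{\left(r{\left(3 \right)} \right)} + q \left(-184\right) = \left(5 - \left(-4 - \frac{3}{2}\right)\right) + 60 \left(-184\right) = \left(5 - \left(-4 - \frac{3}{2}\right)\right) - 11040 = \left(5 - - \frac{11}{2}\right) - 11040 = \left(5 + \frac{11}{2}\right) - 11040 = \frac{21}{2} - 11040 = - \frac{22059}{2}$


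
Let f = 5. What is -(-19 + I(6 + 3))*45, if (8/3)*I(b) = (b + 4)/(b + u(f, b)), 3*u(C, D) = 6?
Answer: 73485/88 ≈ 835.06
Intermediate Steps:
u(C, D) = 2 (u(C, D) = (1/3)*6 = 2)
I(b) = 3*(4 + b)/(8*(2 + b)) (I(b) = 3*((b + 4)/(b + 2))/8 = 3*((4 + b)/(2 + b))/8 = 3*(4 + b)/(8*(2 + b)))
-(-19 + I(6 + 3))*45 = -(-19 + 3*(4 + (6 + 3))/(8*(2 + (6 + 3))))*45 = -(-19 + 3*(4 + 9)/(8*(2 + 9)))*45 = -(-19 + (3/8)*13/11)*45 = -(-19 + (3/8)*(1/11)*13)*45 = -(-19 + 39/88)*45 = -(-1633)*45/88 = -1*(-73485/88) = 73485/88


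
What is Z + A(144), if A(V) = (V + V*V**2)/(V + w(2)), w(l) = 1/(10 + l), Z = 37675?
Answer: 100973611/1729 ≈ 58400.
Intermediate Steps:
A(V) = (V + V**3)/(1/12 + V) (A(V) = (V + V*V**2)/(V + 1/(10 + 2)) = (V + V**3)/(V + 1/12) = (V + V**3)/(1/12 + V))
Z + A(144) = 37675 + 12*144*(1 + 144**2)/(1 + 12*144) = 37675 + 12*144*(1 + 20736)/(1 + 1728) = 37675 + 12*144*20737/1729 = 37675 + 12*144*(1/1729)*20737 = 37675 + 35833536/1729 = 100973611/1729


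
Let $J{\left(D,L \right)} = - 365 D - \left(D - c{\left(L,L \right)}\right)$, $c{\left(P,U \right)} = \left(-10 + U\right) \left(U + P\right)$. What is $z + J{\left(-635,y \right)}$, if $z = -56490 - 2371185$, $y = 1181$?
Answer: $570637$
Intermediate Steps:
$c{\left(P,U \right)} = \left(-10 + U\right) \left(P + U\right)$
$z = -2427675$
$J{\left(D,L \right)} = - 366 D - 20 L + 2 L^{2}$ ($J{\left(D,L \right)} = - 365 D - \left(D - L^{2} + 20 L - L L\right) = - 365 D - \left(D - 2 L^{2} + 20 L\right) = - 366 D - 20 L + 2 L^{2}$)
$z + J{\left(-635,y \right)} = -2427675 - \left(-208790 - 2789522\right) = -2427675 + \left(232410 - 23620 + 2 \cdot 1394761\right) = -2427675 + \left(232410 - 23620 + 2789522\right) = -2427675 + 2998312 = 570637$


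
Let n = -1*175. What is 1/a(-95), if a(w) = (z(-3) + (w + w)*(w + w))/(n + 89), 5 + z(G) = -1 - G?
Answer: -86/36097 ≈ -0.0023825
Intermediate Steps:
z(G) = -6 - G (z(G) = -5 + (-1 - G) = -6 - G)
n = -175
a(w) = 3/86 - 2*w²/43 (a(w) = ((-6 - 1*(-3)) + (w + w)*(w + w))/(-175 + 89) = ((-6 + 3) + (2*w)*(2*w))/(-86) = (-3 + 4*w²)*(-1/86) = 3/86 - 2*w²/43)
1/a(-95) = 1/(3/86 - 2/43*(-95)²) = 1/(3/86 - 2/43*9025) = 1/(3/86 - 18050/43) = 1/(-36097/86) = -86/36097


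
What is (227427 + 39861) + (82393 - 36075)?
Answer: 313606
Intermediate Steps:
(227427 + 39861) + (82393 - 36075) = 267288 + 46318 = 313606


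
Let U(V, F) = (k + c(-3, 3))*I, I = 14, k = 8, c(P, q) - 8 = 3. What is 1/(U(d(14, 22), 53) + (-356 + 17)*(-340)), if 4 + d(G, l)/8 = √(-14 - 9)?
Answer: 1/115526 ≈ 8.6561e-6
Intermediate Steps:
d(G, l) = -32 + 8*I*√23 (d(G, l) = -32 + 8*√(-14 - 9) = -32 + 8*√(-23) = -32 + 8*(I*√23) = -32 + 8*I*√23)
c(P, q) = 11 (c(P, q) = 8 + 3 = 11)
U(V, F) = 266 (U(V, F) = (8 + 11)*14 = 19*14 = 266)
1/(U(d(14, 22), 53) + (-356 + 17)*(-340)) = 1/(266 + (-356 + 17)*(-340)) = 1/(266 - 339*(-340)) = 1/(266 + 115260) = 1/115526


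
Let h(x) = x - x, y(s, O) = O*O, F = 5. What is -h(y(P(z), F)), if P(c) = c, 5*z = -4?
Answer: 0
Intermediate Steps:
z = -⅘ (z = (⅕)*(-4) = -⅘ ≈ -0.80000)
y(s, O) = O²
h(x) = 0
-h(y(P(z), F)) = -1*0 = 0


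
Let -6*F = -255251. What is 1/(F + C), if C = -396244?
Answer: -6/2122213 ≈ -2.8272e-6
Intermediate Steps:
F = 255251/6 (F = -1/6*(-255251) = 255251/6 ≈ 42542.)
1/(F + C) = 1/(255251/6 - 396244) = 1/(-2122213/6) = -6/2122213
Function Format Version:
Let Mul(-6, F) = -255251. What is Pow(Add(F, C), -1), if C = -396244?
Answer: Rational(-6, 2122213) ≈ -2.8272e-6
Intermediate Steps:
F = Rational(255251, 6) (F = Mul(Rational(-1, 6), -255251) = Rational(255251, 6) ≈ 42542.)
Pow(Add(F, C), -1) = Pow(Add(Rational(255251, 6), -396244), -1) = Pow(Rational(-2122213, 6), -1) = Rational(-6, 2122213)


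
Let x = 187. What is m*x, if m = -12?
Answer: -2244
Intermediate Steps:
m*x = -12*187 = -2244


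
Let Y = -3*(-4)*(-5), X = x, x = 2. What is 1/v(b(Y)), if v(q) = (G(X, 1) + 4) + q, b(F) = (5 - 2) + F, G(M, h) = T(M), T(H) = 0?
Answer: -1/53 ≈ -0.018868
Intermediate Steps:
X = 2
G(M, h) = 0
Y = -60 (Y = 12*(-5) = -60)
b(F) = 3 + F
v(q) = 4 + q (v(q) = (0 + 4) + q = 4 + q)
1/v(b(Y)) = 1/(4 + (3 - 60)) = 1/(4 - 57) = 1/(-53) = -1/53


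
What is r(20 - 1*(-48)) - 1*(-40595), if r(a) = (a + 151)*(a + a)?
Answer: 70379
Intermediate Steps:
r(a) = 2*a*(151 + a) (r(a) = (151 + a)*(2*a) = 2*a*(151 + a))
r(20 - 1*(-48)) - 1*(-40595) = 2*(20 - 1*(-48))*(151 + (20 - 1*(-48))) - 1*(-40595) = 2*(20 + 48)*(151 + (20 + 48)) + 40595 = 2*68*(151 + 68) + 40595 = 2*68*219 + 40595 = 29784 + 40595 = 70379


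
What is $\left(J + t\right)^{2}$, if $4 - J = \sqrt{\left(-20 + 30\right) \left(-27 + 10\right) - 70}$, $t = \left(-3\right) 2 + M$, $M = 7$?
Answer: $\left(5 - 4 i \sqrt{15}\right)^{2} \approx -215.0 - 154.92 i$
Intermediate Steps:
$t = 1$ ($t = \left(-3\right) 2 + 7 = -6 + 7 = 1$)
$J = 4 - 4 i \sqrt{15}$ ($J = 4 - \sqrt{\left(-20 + 30\right) \left(-27 + 10\right) - 70} = 4 - \sqrt{10 \left(-17\right) - 70} = 4 - \sqrt{-170 - 70} = 4 - \sqrt{-240} = 4 - 4 i \sqrt{15} \approx 4.0 - 15.492 i$)
$\left(J + t\right)^{2} = \left(\left(4 - 4 i \sqrt{15}\right) + 1\right)^{2} = \left(5 - 4 i \sqrt{15}\right)^{2}$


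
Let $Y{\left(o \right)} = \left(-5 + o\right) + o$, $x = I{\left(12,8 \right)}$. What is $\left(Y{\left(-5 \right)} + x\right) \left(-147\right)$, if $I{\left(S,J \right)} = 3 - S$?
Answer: $3528$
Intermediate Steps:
$x = -9$ ($x = 3 - 12 = -9$)
$Y{\left(o \right)} = -5 + 2 o$
$\left(Y{\left(-5 \right)} + x\right) \left(-147\right) = \left(\left(-5 + 2 \left(-5\right)\right) - 9\right) \left(-147\right) = \left(\left(-5 - 10\right) - 9\right) \left(-147\right) = \left(-15 - 9\right) \left(-147\right) = \left(-24\right) \left(-147\right) = 3528$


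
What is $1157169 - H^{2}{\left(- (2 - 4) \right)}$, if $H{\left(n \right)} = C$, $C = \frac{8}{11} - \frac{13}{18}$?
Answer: $\frac{45365653475}{39204} \approx 1.1572 \cdot 10^{6}$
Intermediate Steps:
$C = \frac{1}{198}$ ($C = 8 \cdot \frac{1}{11} - \frac{13}{18} = \frac{8}{11} - \frac{13}{18} = \frac{1}{198} \approx 0.0050505$)
$H{\left(n \right)} = \frac{1}{198}$
$1157169 - H^{2}{\left(- (2 - 4) \right)} = 1157169 - \left(\frac{1}{198}\right)^{2} = 1157169 - \frac{1}{39204} = \frac{45365653475}{39204}$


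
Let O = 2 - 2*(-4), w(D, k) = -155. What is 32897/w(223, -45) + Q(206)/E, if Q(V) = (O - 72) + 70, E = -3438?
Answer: -56550563/266445 ≈ -212.24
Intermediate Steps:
O = 10 (O = 2 + 8 = 10)
Q(V) = 8 (Q(V) = (10 - 72) + 70 = -62 + 70 = 8)
32897/w(223, -45) + Q(206)/E = 32897/(-155) + 8/(-3438) = 32897*(-1/155) + 8*(-1/3438) = -32897/155 - 4/1719 = -56550563/266445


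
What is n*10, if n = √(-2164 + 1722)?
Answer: 10*I*√442 ≈ 210.24*I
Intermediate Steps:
n = I*√442 (n = √(-442) = I*√442 ≈ 21.024*I)
n*10 = (I*√442)*10 = 10*I*√442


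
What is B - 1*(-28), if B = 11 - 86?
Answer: -47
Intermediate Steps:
B = -75
B - 1*(-28) = -75 - 1*(-28) = -75 + 28 = -47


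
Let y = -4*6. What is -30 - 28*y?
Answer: 642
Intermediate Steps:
y = -24
-30 - 28*y = -30 - 28*(-24) = -30 + 672 = 642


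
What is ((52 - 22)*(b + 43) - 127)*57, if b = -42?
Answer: -5529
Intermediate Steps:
((52 - 22)*(b + 43) - 127)*57 = ((52 - 22)*(-42 + 43) - 127)*57 = (30*1 - 127)*57 = (30 - 127)*57 = -97*57 = -5529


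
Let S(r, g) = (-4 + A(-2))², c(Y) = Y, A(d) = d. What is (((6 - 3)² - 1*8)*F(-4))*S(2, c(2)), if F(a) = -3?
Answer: -108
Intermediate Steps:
S(r, g) = 36 (S(r, g) = (-4 - 2)² = (-6)² = 36)
(((6 - 3)² - 1*8)*F(-4))*S(2, c(2)) = (((6 - 3)² - 1*8)*(-3))*36 = ((3² - 8)*(-3))*36 = ((9 - 8)*(-3))*36 = (1*(-3))*36 = -3*36 = -108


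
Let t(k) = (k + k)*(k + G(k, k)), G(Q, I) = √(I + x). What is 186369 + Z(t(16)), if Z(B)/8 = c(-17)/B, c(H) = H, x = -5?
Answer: 45660337/245 + 17*√11/980 ≈ 1.8637e+5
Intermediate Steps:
G(Q, I) = √(-5 + I) (G(Q, I) = √(I - 5) = √(-5 + I))
t(k) = 2*k*(k + √(-5 + k)) (t(k) = (k + k)*(k + √(-5 + k)) = (2*k)*(k + √(-5 + k)) = 2*k*(k + √(-5 + k)))
Z(B) = -136/B (Z(B) = 8*(-17/B) = -136/B)
186369 + Z(t(16)) = 186369 - 136*1/(32*(16 + √(-5 + 16))) = 186369 - 136*1/(32*(16 + √11)) = 186369 - 136/(512 + 32*√11)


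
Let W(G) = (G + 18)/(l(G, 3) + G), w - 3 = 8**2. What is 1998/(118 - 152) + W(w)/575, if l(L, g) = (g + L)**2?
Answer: -570633506/9710485 ≈ -58.765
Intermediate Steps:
l(L, g) = (L + g)**2
w = 67 (w = 3 + 8**2 = 3 + 64 = 67)
W(G) = (18 + G)/(G + (3 + G)**2) (W(G) = (G + 18)/((G + 3)**2 + G) = (18 + G)/((3 + G)**2 + G) = (18 + G)/(G + (3 + G)**2))
1998/(118 - 152) + W(w)/575 = 1998/(118 - 152) + ((18 + 67)/(67 + (3 + 67)**2))/575 = 1998/(-34) + (85/(67 + 70**2))*(1/575) = 1998*(-1/34) + (85/(67 + 4900))*(1/575) = -999/17 + (85/4967)*(1/575) = -999/17 + 17/571205 = -570633506/9710485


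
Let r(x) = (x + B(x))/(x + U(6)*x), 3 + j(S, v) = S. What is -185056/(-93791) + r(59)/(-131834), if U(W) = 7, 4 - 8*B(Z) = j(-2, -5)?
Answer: 92121791016833/46689646012544 ≈ 1.9731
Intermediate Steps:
j(S, v) = -3 + S
B(Z) = 9/8 (B(Z) = ½ - (-3 - 2)/8 = ½ - ⅛*(-5) = ½ + 5/8 = 9/8)
r(x) = (9/8 + x)/(8*x) (r(x) = (x + 9/8)/(x + 7*x) = (9/8 + x)/((8*x)) = (9/8 + x)*(1/(8*x)) = (9/8 + x)/(8*x))
-185056/(-93791) + r(59)/(-131834) = -185056/(-93791) + ((1/64)*(9 + 8*59)/59)/(-131834) = -185056*(-1/93791) + ((1/64)*(1/59)*(9 + 472))*(-1/131834) = 185056/93791 + ((1/64)*(1/59)*481)*(-1/131834) = 185056/93791 + (481/3776)*(-1/131834) = 185056/93791 - 481/497805184 = 92121791016833/46689646012544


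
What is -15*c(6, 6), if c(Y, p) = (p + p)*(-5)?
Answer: 900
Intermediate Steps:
c(Y, p) = -10*p (c(Y, p) = (2*p)*(-5) = -10*p)
-15*c(6, 6) = -(-150)*6 = -15*(-60) = 900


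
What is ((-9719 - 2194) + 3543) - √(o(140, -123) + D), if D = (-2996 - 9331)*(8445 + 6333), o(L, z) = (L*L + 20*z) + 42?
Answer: -8370 - 2*I*√45537806 ≈ -8370.0 - 13496.0*I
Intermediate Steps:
o(L, z) = 42 + L² + 20*z (o(L, z) = (L² + 20*z) + 42 = 42 + L² + 20*z)
D = -182168406 (D = -12327*14778 = -182168406)
((-9719 - 2194) + 3543) - √(o(140, -123) + D) = ((-9719 - 2194) + 3543) - √((42 + 140² + 20*(-123)) - 182168406) = (-11913 + 3543) - √((42 + 19600 - 2460) - 182168406) = -8370 - √(17182 - 182168406) = -8370 - √(-182151224) = -8370 - 2*I*√45537806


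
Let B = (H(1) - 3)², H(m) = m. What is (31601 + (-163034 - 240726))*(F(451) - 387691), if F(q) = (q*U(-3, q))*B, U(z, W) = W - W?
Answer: 144282694869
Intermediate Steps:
U(z, W) = 0
B = 4 (B = (1 - 3)² = (-2)² = 4)
F(q) = 0 (F(q) = (q*0)*4 = 0*4 = 0)
(31601 + (-163034 - 240726))*(F(451) - 387691) = (31601 + (-163034 - 240726))*(0 - 387691) = (31601 - 403760)*(-387691) = -372159*(-387691) = 144282694869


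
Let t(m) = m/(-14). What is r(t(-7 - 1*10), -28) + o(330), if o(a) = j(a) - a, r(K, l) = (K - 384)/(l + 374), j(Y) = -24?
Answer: -1720135/4844 ≈ -355.11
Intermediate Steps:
t(m) = -m/14 (t(m) = m*(-1/14) = -m/14)
r(K, l) = (-384 + K)/(374 + l)
o(a) = -24 - a
r(t(-7 - 1*10), -28) + o(330) = (-384 - (-7 - 1*10)/14)/(374 - 28) + (-24 - 1*330) = (-384 - (-7 - 10)/14)/346 + (-24 - 330) = (-384 - 1/14*(-17))/346 - 354 = (-384 + 17/14)/346 - 354 = (1/346)*(-5359/14) - 354 = -5359/4844 - 354 = -1720135/4844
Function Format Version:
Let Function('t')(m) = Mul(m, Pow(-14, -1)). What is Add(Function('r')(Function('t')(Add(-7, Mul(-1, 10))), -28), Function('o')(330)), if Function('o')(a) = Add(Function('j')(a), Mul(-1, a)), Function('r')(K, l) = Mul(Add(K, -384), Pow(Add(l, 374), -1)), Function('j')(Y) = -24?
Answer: Rational(-1720135, 4844) ≈ -355.11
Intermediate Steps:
Function('t')(m) = Mul(Rational(-1, 14), m) (Function('t')(m) = Mul(m, Rational(-1, 14)) = Mul(Rational(-1, 14), m))
Function('r')(K, l) = Mul(Pow(Add(374, l), -1), Add(-384, K)) (Function('r')(K, l) = Mul(Add(-384, K), Pow(Add(374, l), -1)) = Mul(Pow(Add(374, l), -1), Add(-384, K)))
Function('o')(a) = Add(-24, Mul(-1, a))
Add(Function('r')(Function('t')(Add(-7, Mul(-1, 10))), -28), Function('o')(330)) = Add(Mul(Pow(Add(374, -28), -1), Add(-384, Mul(Rational(-1, 14), Add(-7, Mul(-1, 10))))), Add(-24, Mul(-1, 330))) = Add(Mul(Pow(346, -1), Add(-384, Mul(Rational(-1, 14), Add(-7, -10)))), Add(-24, -330)) = Add(Mul(Rational(1, 346), Add(-384, Mul(Rational(-1, 14), -17))), -354) = Add(Mul(Rational(1, 346), Add(-384, Rational(17, 14))), -354) = Add(Mul(Rational(1, 346), Rational(-5359, 14)), -354) = Add(Rational(-5359, 4844), -354) = Rational(-1720135, 4844)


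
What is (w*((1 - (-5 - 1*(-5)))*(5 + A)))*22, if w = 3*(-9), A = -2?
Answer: -1782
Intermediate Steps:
w = -27
(w*((1 - (-5 - 1*(-5)))*(5 + A)))*22 = -27*(1 - (-5 - 1*(-5)))*(5 - 2)*22 = -27*(1 - (-5 + 5))*3*22 = -27*(1 - 1*0)*3*22 = -27*(1 + 0)*3*22 = -27*3*22 = -81*22 = -1782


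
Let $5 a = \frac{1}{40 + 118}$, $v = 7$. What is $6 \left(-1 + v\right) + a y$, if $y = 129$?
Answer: $\frac{28569}{790} \approx 36.163$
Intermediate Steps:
$a = \frac{1}{790}$ ($a = \frac{1}{5 \left(40 + 118\right)} = \frac{1}{5 \cdot 158} = \frac{1}{5} \cdot \frac{1}{158} = \frac{1}{790} \approx 0.0012658$)
$6 \left(-1 + v\right) + a y = 6 \left(-1 + 7\right) + \frac{1}{790} \cdot 129 = 6 \cdot 6 + \frac{129}{790} = 36 + \frac{129}{790} = \frac{28569}{790}$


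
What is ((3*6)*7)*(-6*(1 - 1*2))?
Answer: 756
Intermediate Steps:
((3*6)*7)*(-6*(1 - 1*2)) = (18*7)*(-6*(1 - 2)) = 126*(-6*(-1)) = 126*6 = 756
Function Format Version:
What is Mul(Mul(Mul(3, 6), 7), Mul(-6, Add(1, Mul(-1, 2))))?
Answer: 756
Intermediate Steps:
Mul(Mul(Mul(3, 6), 7), Mul(-6, Add(1, Mul(-1, 2)))) = Mul(Mul(18, 7), Mul(-6, Add(1, -2))) = Mul(126, Mul(-6, -1)) = Mul(126, 6) = 756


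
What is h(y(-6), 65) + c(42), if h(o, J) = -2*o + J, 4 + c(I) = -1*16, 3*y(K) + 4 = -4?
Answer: 151/3 ≈ 50.333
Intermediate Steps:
y(K) = -8/3 (y(K) = -4/3 + (1/3)*(-4) = -4/3 - 4/3 = -8/3)
c(I) = -20 (c(I) = -4 - 1*16 = -4 - 16 = -20)
h(o, J) = J - 2*o
h(y(-6), 65) + c(42) = (65 - 2*(-8/3)) - 20 = (65 + 16/3) - 20 = 211/3 - 20 = 151/3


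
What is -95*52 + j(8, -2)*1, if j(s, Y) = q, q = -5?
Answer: -4945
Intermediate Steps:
j(s, Y) = -5
-95*52 + j(8, -2)*1 = -95*52 - 5*1 = -4940 - 5 = -4945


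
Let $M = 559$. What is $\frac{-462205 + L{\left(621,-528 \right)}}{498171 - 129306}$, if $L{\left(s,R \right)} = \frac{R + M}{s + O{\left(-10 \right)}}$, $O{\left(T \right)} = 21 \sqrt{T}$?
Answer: $\frac{- 1386615 \sqrt{10} + 41004182 i}{158085 \left(- 207 i + 7 \sqrt{10}\right)} \approx -1.253 - 1.4319 \cdot 10^{-8} i$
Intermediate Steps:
$L{\left(s,R \right)} = \frac{559 + R}{s + 21 i \sqrt{10}}$ ($L{\left(s,R \right)} = \frac{R + 559}{s + 21 \sqrt{-10}} = \frac{559 + R}{s + 21 i \sqrt{10}}$)
$\frac{-462205 + L{\left(621,-528 \right)}}{498171 - 129306} = \frac{-462205 + \frac{559 - 528}{621 + 21 i \sqrt{10}}}{498171 - 129306} = \frac{-462205 + \frac{1}{621 + 21 i \sqrt{10}} \cdot 31}{368865} = \left(-462205 + \frac{31}{621 + 21 i \sqrt{10}}\right) \frac{1}{368865} = - \frac{92441}{73773} + \frac{31}{368865 \left(621 + 21 i \sqrt{10}\right)}$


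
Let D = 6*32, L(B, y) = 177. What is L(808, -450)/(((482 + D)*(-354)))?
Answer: -1/1348 ≈ -0.00074184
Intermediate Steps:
D = 192
L(808, -450)/(((482 + D)*(-354))) = 177/(((482 + 192)*(-354))) = 177/((674*(-354))) = 177/(-238596) = 177*(-1/238596) = -1/1348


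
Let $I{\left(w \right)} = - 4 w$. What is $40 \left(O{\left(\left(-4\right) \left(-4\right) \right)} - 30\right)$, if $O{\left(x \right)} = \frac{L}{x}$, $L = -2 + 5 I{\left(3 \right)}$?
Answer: $-1355$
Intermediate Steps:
$L = -62$ ($L = -2 + 5 \left(\left(-4\right) 3\right) = -2 + 5 \left(-12\right) = -2 - 60 = -62$)
$O{\left(x \right)} = - \frac{62}{x}$
$40 \left(O{\left(\left(-4\right) \left(-4\right) \right)} - 30\right) = 40 \left(- \frac{62}{\left(-4\right) \left(-4\right)} - 30\right) = 40 \left(- \frac{62}{16} - 30\right) = 40 \left(\left(-62\right) \frac{1}{16} - 30\right) = 40 \left(- \frac{31}{8} - 30\right) = 40 \left(- \frac{271}{8}\right) = -1355$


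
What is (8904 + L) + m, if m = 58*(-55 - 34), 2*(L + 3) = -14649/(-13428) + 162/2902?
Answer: 48574634917/12989352 ≈ 3739.6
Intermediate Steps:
L = -31520267/12989352 (L = -3 + (-14649/(-13428) + 162/2902)/2 = -3 + (-14649*(-1/13428) + 162*(1/2902))/2 = -3 + (4883/4476 + 81/1451)/2 = -3 + (½)*(7447789/6494676) = -3 + 7447789/12989352 = -31520267/12989352 ≈ -2.4266)
m = -5162 (m = 58*(-89) = -5162)
(8904 + L) + m = (8904 - 31520267/12989352) - 5162 = 115625669941/12989352 - 5162 = 48574634917/12989352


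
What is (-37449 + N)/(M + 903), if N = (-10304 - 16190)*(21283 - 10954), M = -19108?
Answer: 54738795/3641 ≈ 15034.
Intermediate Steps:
N = -273656526 (N = -26494*10329 = -273656526)
(-37449 + N)/(M + 903) = (-37449 - 273656526)/(-19108 + 903) = -273693975/(-18205) = -273693975*(-1/18205) = 54738795/3641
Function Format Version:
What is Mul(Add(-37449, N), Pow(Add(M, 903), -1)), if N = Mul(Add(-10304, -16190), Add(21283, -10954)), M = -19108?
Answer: Rational(54738795, 3641) ≈ 15034.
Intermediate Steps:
N = -273656526 (N = Mul(-26494, 10329) = -273656526)
Mul(Add(-37449, N), Pow(Add(M, 903), -1)) = Mul(Add(-37449, -273656526), Pow(Add(-19108, 903), -1)) = Mul(-273693975, Pow(-18205, -1)) = Mul(-273693975, Rational(-1, 18205)) = Rational(54738795, 3641)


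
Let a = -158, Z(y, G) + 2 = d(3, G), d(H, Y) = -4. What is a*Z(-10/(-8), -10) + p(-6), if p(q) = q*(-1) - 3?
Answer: 951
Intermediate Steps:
Z(y, G) = -6 (Z(y, G) = -2 - 4 = -6)
p(q) = -3 - q (p(q) = -q - 3 = -3 - q)
a*Z(-10/(-8), -10) + p(-6) = -158*(-6) + (-3 - 1*(-6)) = 948 + (-3 + 6) = 948 + 3 = 951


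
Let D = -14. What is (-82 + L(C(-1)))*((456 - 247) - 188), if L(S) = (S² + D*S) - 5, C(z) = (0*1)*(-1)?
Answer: -1827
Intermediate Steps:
C(z) = 0 (C(z) = 0*(-1) = 0)
L(S) = -5 + S² - 14*S (L(S) = (S² - 14*S) - 5 = -5 + S² - 14*S)
(-82 + L(C(-1)))*((456 - 247) - 188) = (-82 + (-5 + 0² - 14*0))*((456 - 247) - 188) = (-82 + (-5 + 0 + 0))*(209 - 188) = (-82 - 5)*21 = -87*21 = -1827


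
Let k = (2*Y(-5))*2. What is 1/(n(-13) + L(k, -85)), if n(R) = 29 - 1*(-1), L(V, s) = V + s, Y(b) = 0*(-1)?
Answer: -1/55 ≈ -0.018182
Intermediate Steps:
Y(b) = 0
k = 0 (k = (2*0)*2 = 0*2 = 0)
n(R) = 30 (n(R) = 29 + 1 = 30)
1/(n(-13) + L(k, -85)) = 1/(30 + (0 - 85)) = 1/(30 - 85) = 1/(-55) = -1/55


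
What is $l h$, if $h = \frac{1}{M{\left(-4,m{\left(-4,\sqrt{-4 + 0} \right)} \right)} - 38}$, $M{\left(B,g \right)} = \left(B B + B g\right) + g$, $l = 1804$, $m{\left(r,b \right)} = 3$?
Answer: $- \frac{1804}{31} \approx -58.194$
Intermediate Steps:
$M{\left(B,g \right)} = g + B^{2} + B g$ ($M{\left(B,g \right)} = \left(B^{2} + B g\right) + g = g + B^{2} + B g$)
$h = - \frac{1}{31}$ ($h = \frac{1}{\left(3 + \left(-4\right)^{2} - 12\right) - 38} = \frac{1}{\left(3 + 16 - 12\right) - 38} = \frac{1}{7 - 38} = \frac{1}{-31} = - \frac{1}{31} \approx -0.032258$)
$l h = 1804 \left(- \frac{1}{31}\right) = - \frac{1804}{31}$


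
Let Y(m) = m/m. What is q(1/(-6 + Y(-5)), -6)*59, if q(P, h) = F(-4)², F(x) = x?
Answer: 944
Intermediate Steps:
Y(m) = 1
q(P, h) = 16 (q(P, h) = (-4)² = 16)
q(1/(-6 + Y(-5)), -6)*59 = 16*59 = 944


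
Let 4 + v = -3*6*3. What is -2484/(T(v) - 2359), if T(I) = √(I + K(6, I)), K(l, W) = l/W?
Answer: 252126/239441 + 1242*I*√48865/80691617 ≈ 1.053 + 0.0034025*I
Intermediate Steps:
v = -58 (v = -4 - 3*6*3 = -4 - 18*3 = -4 - 54 = -58)
T(I) = √(I + 6/I)
-2484/(T(v) - 2359) = -2484/(√(-58 + 6/(-58)) - 2359) = -2484/(√(-58 + 6*(-1/58)) - 2359) = -2484/(√(-58 - 3/29) - 2359) = -2484/(√(-1685/29) - 2359) = -2484/(I*√48865/29 - 2359) = -2484/(-2359 + I*√48865/29)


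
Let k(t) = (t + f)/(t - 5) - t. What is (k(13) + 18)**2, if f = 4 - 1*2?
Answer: 3025/64 ≈ 47.266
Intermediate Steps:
f = 2 (f = 4 - 2 = 2)
k(t) = -t + (2 + t)/(-5 + t) (k(t) = (t + 2)/(t - 5) - t = (2 + t)/(-5 + t) - t = -t + (2 + t)/(-5 + t))
(k(13) + 18)**2 = ((2 - 1*13**2 + 6*13)/(-5 + 13) + 18)**2 = ((2 - 1*169 + 78)/8 + 18)**2 = ((2 - 169 + 78)/8 + 18)**2 = ((1/8)*(-89) + 18)**2 = (-89/8 + 18)**2 = (55/8)**2 = 3025/64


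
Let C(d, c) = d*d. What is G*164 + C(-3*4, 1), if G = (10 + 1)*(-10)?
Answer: -17896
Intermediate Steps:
C(d, c) = d**2
G = -110 (G = 11*(-10) = -110)
G*164 + C(-3*4, 1) = -110*164 + (-3*4)**2 = -18040 + (-12)**2 = -18040 + 144 = -17896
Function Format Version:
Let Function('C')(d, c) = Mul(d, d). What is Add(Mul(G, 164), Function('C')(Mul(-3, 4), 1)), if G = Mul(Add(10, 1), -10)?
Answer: -17896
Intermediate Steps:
Function('C')(d, c) = Pow(d, 2)
G = -110 (G = Mul(11, -10) = -110)
Add(Mul(G, 164), Function('C')(Mul(-3, 4), 1)) = Add(Mul(-110, 164), Pow(Mul(-3, 4), 2)) = Add(-18040, Pow(-12, 2)) = Add(-18040, 144) = -17896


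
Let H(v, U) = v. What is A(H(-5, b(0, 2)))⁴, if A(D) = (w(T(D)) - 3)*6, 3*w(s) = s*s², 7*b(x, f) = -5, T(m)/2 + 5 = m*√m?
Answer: 243640663922920976 + 314738099362688000*I*√5 ≈ 2.4364e+17 + 7.0378e+17*I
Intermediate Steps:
T(m) = -10 + 2*m^(3/2) (T(m) = -10 + 2*(m*√m) = -10 + 2*m^(3/2))
b(x, f) = -5/7 (b(x, f) = (⅐)*(-5) = -5/7)
w(s) = s³/3 (w(s) = (s*s²)/3 = s³/3)
A(D) = -18 + 2*(-10 + 2*D^(3/2))³ (A(D) = ((-10 + 2*D^(3/2))³/3 - 3)*6 = (-3 + (-10 + 2*D^(3/2))³/3)*6 = -18 + 2*(-10 + 2*D^(3/2))³)
A(H(-5, b(0, 2)))⁴ = (-18 + 16*(-5 + (-5)^(3/2))³)⁴ = (-18 + 16*(-5 - 5*I*√5)³)⁴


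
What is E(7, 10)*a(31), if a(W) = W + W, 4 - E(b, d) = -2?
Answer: 372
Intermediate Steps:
E(b, d) = 6 (E(b, d) = 4 - 1*(-2) = 4 + 2 = 6)
a(W) = 2*W
E(7, 10)*a(31) = 6*(2*31) = 6*62 = 372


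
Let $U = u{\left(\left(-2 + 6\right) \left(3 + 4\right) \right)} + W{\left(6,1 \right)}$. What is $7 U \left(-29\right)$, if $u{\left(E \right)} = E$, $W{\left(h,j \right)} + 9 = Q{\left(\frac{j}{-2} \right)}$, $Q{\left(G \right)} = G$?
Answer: $- \frac{7511}{2} \approx -3755.5$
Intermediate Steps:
$W{\left(h,j \right)} = -9 - \frac{j}{2}$ ($W{\left(h,j \right)} = -9 + \frac{j}{-2} = -9 + j \left(- \frac{1}{2}\right) = -9 - \frac{j}{2}$)
$U = \frac{37}{2}$ ($U = \left(-2 + 6\right) \left(3 + 4\right) - \frac{19}{2} = 4 \cdot 7 - \frac{19}{2} = 28 - \frac{19}{2} = \frac{37}{2} \approx 18.5$)
$7 U \left(-29\right) = 7 \cdot \frac{37}{2} \left(-29\right) = \frac{259}{2} \left(-29\right) = - \frac{7511}{2}$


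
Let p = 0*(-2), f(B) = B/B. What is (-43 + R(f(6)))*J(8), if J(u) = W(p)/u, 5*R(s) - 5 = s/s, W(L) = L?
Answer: 0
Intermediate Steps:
f(B) = 1
p = 0
R(s) = 6/5 (R(s) = 1 + (s/s)/5 = 1 + (⅕)*1 = 1 + ⅕ = 6/5)
J(u) = 0 (J(u) = 0/u = 0)
(-43 + R(f(6)))*J(8) = (-43 + 6/5)*0 = -209/5*0 = 0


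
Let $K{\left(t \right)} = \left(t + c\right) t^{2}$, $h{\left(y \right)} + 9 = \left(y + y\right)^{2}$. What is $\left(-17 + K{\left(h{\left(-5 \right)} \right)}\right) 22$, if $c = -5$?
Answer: $15667278$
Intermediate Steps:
$h{\left(y \right)} = -9 + 4 y^{2}$ ($h{\left(y \right)} = -9 + \left(y + y\right)^{2} = -9 + \left(2 y\right)^{2} = -9 + 4 y^{2}$)
$K{\left(t \right)} = t^{2} \left(-5 + t\right)$ ($K{\left(t \right)} = \left(t - 5\right) t^{2} = \left(-5 + t\right) t^{2} = t^{2} \left(-5 + t\right)$)
$\left(-17 + K{\left(h{\left(-5 \right)} \right)}\right) 22 = \left(-17 + \left(-9 + 4 \left(-5\right)^{2}\right)^{2} \left(-5 - \left(9 - 4 \left(-5\right)^{2}\right)\right)\right) 22 = \left(-17 + \left(-9 + 4 \cdot 25\right)^{2} \left(-5 + \left(-9 + 4 \cdot 25\right)\right)\right) 22 = \left(-17 + \left(-9 + 100\right)^{2} \left(-5 + \left(-9 + 100\right)\right)\right) 22 = \left(-17 + 91^{2} \left(-5 + 91\right)\right) 22 = \left(-17 + 8281 \cdot 86\right) 22 = \left(-17 + 712166\right) 22 = 712149 \cdot 22 = 15667278$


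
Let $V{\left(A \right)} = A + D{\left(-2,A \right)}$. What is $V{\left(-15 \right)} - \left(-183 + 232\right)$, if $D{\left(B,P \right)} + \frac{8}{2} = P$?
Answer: $-83$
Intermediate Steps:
$D{\left(B,P \right)} = -4 + P$
$V{\left(A \right)} = -4 + 2 A$ ($V{\left(A \right)} = A + \left(-4 + A\right) = -4 + 2 A$)
$V{\left(-15 \right)} - \left(-183 + 232\right) = \left(-4 + 2 \left(-15\right)\right) - \left(-183 + 232\right) = \left(-4 - 30\right) - 49 = -34 - 49 = -83$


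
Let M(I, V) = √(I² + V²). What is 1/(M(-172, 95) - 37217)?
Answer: -37217/1385066480 - √38609/1385066480 ≈ -2.7012e-5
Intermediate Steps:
1/(M(-172, 95) - 37217) = 1/(√((-172)² + 95²) - 37217) = 1/(√(29584 + 9025) - 37217) = 1/(√38609 - 37217) = 1/(-37217 + √38609)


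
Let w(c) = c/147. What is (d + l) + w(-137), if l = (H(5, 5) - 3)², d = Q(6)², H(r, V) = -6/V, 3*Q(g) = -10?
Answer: 306706/11025 ≈ 27.819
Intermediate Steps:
Q(g) = -10/3 (Q(g) = (⅓)*(-10) = -10/3)
w(c) = c/147 (w(c) = c*(1/147) = c/147)
d = 100/9 (d = (-10/3)² = 100/9 ≈ 11.111)
l = 441/25 (l = (-6/5 - 3)² = (-21/5)² = 441/25 ≈ 17.640)
(d + l) + w(-137) = (100/9 + 441/25) + (1/147)*(-137) = 6469/225 - 137/147 = 306706/11025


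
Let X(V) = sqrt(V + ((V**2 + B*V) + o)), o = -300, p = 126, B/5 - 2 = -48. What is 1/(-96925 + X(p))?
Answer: -96925/9394468903 - I*sqrt(13278)/9394468903 ≈ -1.0317e-5 - 1.2266e-8*I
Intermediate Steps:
B = -230 (B = 10 + 5*(-48) = 10 - 240 = -230)
X(V) = sqrt(-300 + V**2 - 229*V) (X(V) = sqrt(V + ((V**2 - 230*V) - 300)) = sqrt(V + (-300 + V**2 - 230*V)) = sqrt(-300 + V**2 - 229*V))
1/(-96925 + X(p)) = 1/(-96925 + sqrt(-300 + 126**2 - 229*126)) = 1/(-96925 + sqrt(-300 + 15876 - 28854)) = 1/(-96925 + sqrt(-13278)) = 1/(-96925 + I*sqrt(13278))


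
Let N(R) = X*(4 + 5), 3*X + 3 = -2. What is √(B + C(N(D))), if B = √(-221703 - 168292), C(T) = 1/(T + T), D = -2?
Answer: √(-30 + 900*I*√389995)/30 ≈ 17.67 + 17.671*I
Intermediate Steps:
X = -5/3 (X = -1 + (⅓)*(-2) = -1 - ⅔ = -5/3 ≈ -1.6667)
N(R) = -15 (N(R) = -5*(4 + 5)/3 = -5/3*9 = -15)
C(T) = 1/(2*T)
B = I*√389995 (B = √(-389995) = I*√389995 ≈ 624.5*I)
√(B + C(N(D))) = √(I*√389995 + (½)/(-15)) = √(I*√389995 + (½)*(-1/15)) = √(I*√389995 - 1/30) = √(-1/30 + I*√389995)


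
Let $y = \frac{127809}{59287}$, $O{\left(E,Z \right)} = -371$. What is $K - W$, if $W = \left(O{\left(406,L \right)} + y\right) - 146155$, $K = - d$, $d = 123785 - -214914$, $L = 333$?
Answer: $- \frac{11393488460}{59287} \approx -1.9218 \cdot 10^{5}$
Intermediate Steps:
$y = \frac{127809}{59287}$ ($y = 127809 \cdot \frac{1}{59287} = \frac{127809}{59287} \approx 2.1558$)
$d = 338699$ ($d = 123785 + 214914 = 338699$)
$K = -338699$ ($K = \left(-1\right) 338699 = -338699$)
$W = - \frac{8686959153}{59287}$ ($W = \left(-371 + \frac{127809}{59287}\right) - 146155 = - \frac{21867668}{59287} - 146155 = - \frac{8686959153}{59287} \approx -1.4652 \cdot 10^{5}$)
$K - W = -338699 - - \frac{8686959153}{59287} = -338699 + \frac{8686959153}{59287} = - \frac{11393488460}{59287}$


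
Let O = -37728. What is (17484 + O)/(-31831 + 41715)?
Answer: -723/353 ≈ -2.0482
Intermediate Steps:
(17484 + O)/(-31831 + 41715) = (17484 - 37728)/(-31831 + 41715) = -20244/9884 = -20244*1/9884 = -723/353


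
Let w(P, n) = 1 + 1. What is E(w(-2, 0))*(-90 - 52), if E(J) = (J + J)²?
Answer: -2272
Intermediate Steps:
w(P, n) = 2
E(J) = 4*J² (E(J) = (2*J)² = 4*J²)
E(w(-2, 0))*(-90 - 52) = (4*2²)*(-90 - 52) = (4*4)*(-142) = 16*(-142) = -2272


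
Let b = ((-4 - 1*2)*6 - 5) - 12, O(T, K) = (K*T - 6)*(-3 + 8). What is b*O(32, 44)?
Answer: -371530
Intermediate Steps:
O(T, K) = -30 + 5*K*T (O(T, K) = (-6 + K*T)*5 = -30 + 5*K*T)
b = -53 (b = ((-4 - 2)*6 - 5) - 12 = (-6*6 - 5) - 12 = (-36 - 5) - 12 = -41 - 12 = -53)
b*O(32, 44) = -53*(-30 + 5*44*32) = -53*(-30 + 7040) = -53*7010 = -371530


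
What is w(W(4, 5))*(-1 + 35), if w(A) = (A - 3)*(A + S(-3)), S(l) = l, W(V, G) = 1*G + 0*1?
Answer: 136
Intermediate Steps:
W(V, G) = G (W(V, G) = G + 0 = G)
w(A) = (-3 + A)² (w(A) = (A - 3)*(A - 3) = (-3 + A)*(-3 + A) = (-3 + A)²)
w(W(4, 5))*(-1 + 35) = (9 + 5² - 6*5)*(-1 + 35) = (9 + 25 - 30)*34 = 4*34 = 136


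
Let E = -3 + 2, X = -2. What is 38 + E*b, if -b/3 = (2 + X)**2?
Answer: 38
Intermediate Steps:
E = -1
b = 0 (b = -3*(2 - 2)**2 = -3*0**2 = -3*0 = 0)
38 + E*b = 38 - 1*0 = 38 + 0 = 38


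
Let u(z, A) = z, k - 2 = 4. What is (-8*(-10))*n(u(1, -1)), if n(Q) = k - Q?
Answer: 400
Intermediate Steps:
k = 6 (k = 2 + 4 = 6)
n(Q) = 6 - Q
(-8*(-10))*n(u(1, -1)) = (-8*(-10))*(6 - 1*1) = 80*(6 - 1) = 80*5 = 400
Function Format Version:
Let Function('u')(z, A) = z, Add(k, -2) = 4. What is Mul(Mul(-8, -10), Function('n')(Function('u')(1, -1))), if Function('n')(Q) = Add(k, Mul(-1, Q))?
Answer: 400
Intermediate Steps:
k = 6 (k = Add(2, 4) = 6)
Function('n')(Q) = Add(6, Mul(-1, Q))
Mul(Mul(-8, -10), Function('n')(Function('u')(1, -1))) = Mul(Mul(-8, -10), Add(6, Mul(-1, 1))) = Mul(80, Add(6, -1)) = Mul(80, 5) = 400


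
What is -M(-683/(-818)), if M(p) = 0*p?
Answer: 0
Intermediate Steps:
M(p) = 0
-M(-683/(-818)) = -1*0 = 0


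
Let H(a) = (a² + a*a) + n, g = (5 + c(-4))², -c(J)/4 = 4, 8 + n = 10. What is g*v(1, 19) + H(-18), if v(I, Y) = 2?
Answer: 892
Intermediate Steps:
n = 2 (n = -8 + 10 = 2)
c(J) = -16 (c(J) = -4*4 = -16)
g = 121 (g = (5 - 16)² = (-11)² = 121)
H(a) = 2 + 2*a² (H(a) = (a² + a*a) + 2 = (a² + a²) + 2 = 2*a² + 2 = 2 + 2*a²)
g*v(1, 19) + H(-18) = 121*2 + (2 + 2*(-18)²) = 242 + (2 + 2*324) = 242 + (2 + 648) = 242 + 650 = 892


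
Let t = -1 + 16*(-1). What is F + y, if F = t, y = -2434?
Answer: -2451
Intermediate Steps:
t = -17 (t = -1 - 16 = -17)
F = -17
F + y = -17 - 2434 = -2451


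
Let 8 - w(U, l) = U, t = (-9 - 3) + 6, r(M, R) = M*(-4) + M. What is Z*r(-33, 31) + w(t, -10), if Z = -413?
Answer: -40873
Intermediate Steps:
r(M, R) = -3*M (r(M, R) = -4*M + M = -3*M)
t = -6 (t = -12 + 6 = -6)
w(U, l) = 8 - U
Z*r(-33, 31) + w(t, -10) = -(-1239)*(-33) + (8 - 1*(-6)) = -413*99 + (8 + 6) = -40887 + 14 = -40873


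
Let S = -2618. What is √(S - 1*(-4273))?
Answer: √1655 ≈ 40.682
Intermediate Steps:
√(S - 1*(-4273)) = √(-2618 - 1*(-4273)) = √(-2618 + 4273) = √1655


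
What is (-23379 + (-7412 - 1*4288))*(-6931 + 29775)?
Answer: -801344676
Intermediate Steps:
(-23379 + (-7412 - 1*4288))*(-6931 + 29775) = (-23379 + (-7412 - 4288))*22844 = (-23379 - 11700)*22844 = -35079*22844 = -801344676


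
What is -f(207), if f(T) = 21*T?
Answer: -4347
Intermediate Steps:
-f(207) = -21*207 = -1*4347 = -4347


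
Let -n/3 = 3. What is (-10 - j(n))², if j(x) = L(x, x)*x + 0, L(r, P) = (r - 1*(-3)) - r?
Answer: 289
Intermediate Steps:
n = -9 (n = -3*3 = -9)
L(r, P) = 3 (L(r, P) = (r + 3) - r = (3 + r) - r = 3)
j(x) = 3*x (j(x) = 3*x + 0 = 3*x)
(-10 - j(n))² = (-10 - 3*(-9))² = (-10 - 1*(-27))² = (-10 + 27)² = 17² = 289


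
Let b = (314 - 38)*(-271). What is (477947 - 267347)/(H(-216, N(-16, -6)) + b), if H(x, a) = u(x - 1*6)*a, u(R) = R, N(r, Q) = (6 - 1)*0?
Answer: -17550/6233 ≈ -2.8157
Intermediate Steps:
N(r, Q) = 0 (N(r, Q) = 5*0 = 0)
b = -74796 (b = 276*(-271) = -74796)
H(x, a) = a*(-6 + x) (H(x, a) = (x - 1*6)*a = (x - 6)*a = (-6 + x)*a = a*(-6 + x))
(477947 - 267347)/(H(-216, N(-16, -6)) + b) = (477947 - 267347)/(0*(-6 - 216) - 74796) = 210600/(0*(-222) - 74796) = 210600/(0 - 74796) = 210600/(-74796) = 210600*(-1/74796) = -17550/6233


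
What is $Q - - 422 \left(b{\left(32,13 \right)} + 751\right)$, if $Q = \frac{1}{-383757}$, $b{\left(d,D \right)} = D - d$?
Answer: $\frac{118544072327}{383757} \approx 3.089 \cdot 10^{5}$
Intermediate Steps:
$Q = - \frac{1}{383757} \approx -2.6058 \cdot 10^{-6}$
$Q - - 422 \left(b{\left(32,13 \right)} + 751\right) = - \frac{1}{383757} - - 422 \left(\left(13 - 32\right) + 751\right) = - \frac{1}{383757} - - 422 \left(-19 + 751\right) = - \frac{1}{383757} - \left(-422\right) 732 = - \frac{1}{383757} - -308904 = - \frac{1}{383757} + 308904 = \frac{118544072327}{383757}$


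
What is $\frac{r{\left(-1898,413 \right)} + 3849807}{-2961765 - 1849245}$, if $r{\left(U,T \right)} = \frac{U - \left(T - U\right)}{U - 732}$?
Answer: $- \frac{3374998873}{4217652100} \approx -0.80021$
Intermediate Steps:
$r{\left(U,T \right)} = \frac{- T + 2 U}{-732 + U}$
$\frac{r{\left(-1898,413 \right)} + 3849807}{-2961765 - 1849245} = \frac{\frac{\left(-1\right) 413 + 2 \left(-1898\right)}{-732 - 1898} + 3849807}{-2961765 - 1849245} = \frac{\frac{-413 - 3796}{-2630} + 3849807}{-4811010} = \left(\left(- \frac{1}{2630}\right) \left(-4209\right) + 3849807\right) \left(- \frac{1}{4811010}\right) = \left(\frac{4209}{2630} + 3849807\right) \left(- \frac{1}{4811010}\right) = \frac{10124996619}{2630} \left(- \frac{1}{4811010}\right) = - \frac{3374998873}{4217652100}$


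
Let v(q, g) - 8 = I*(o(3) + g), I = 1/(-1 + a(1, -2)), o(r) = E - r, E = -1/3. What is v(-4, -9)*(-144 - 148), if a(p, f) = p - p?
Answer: -17812/3 ≈ -5937.3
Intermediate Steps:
a(p, f) = 0
E = -⅓ (E = -1*⅓ = -⅓ ≈ -0.33333)
o(r) = -⅓ - r
I = -1 (I = 1/(-1 + 0) = 1/(-1) = -1)
v(q, g) = 34/3 - g (v(q, g) = 8 - ((-⅓ - 1*3) + g) = 8 - ((-⅓ - 3) + g) = 8 - (-10/3 + g) = 8 + (10/3 - g) = 34/3 - g)
v(-4, -9)*(-144 - 148) = (34/3 - 1*(-9))*(-144 - 148) = (34/3 + 9)*(-292) = (61/3)*(-292) = -17812/3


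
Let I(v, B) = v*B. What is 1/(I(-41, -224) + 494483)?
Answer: 1/503667 ≈ 1.9854e-6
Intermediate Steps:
I(v, B) = B*v
1/(I(-41, -224) + 494483) = 1/(-224*(-41) + 494483) = 1/(9184 + 494483) = 1/503667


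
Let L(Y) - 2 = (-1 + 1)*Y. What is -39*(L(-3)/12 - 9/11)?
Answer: 559/22 ≈ 25.409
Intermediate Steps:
L(Y) = 2 (L(Y) = 2 + (-1 + 1)*Y = 2 + 0*Y = 2 + 0 = 2)
-39*(L(-3)/12 - 9/11) = -39*(2/12 - 9/11) = -39*(2*(1/12) - 9*1/11) = -39*(⅙ - 9/11) = -39*(-43/66) = 559/22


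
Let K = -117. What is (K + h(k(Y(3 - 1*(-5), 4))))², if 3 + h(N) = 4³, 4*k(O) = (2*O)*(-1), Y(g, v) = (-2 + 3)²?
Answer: 3136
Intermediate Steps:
Y(g, v) = 1 (Y(g, v) = 1² = 1)
k(O) = -O/2 (k(O) = ((2*O)*(-1))/4 = (-2*O)/4 = -O/2)
h(N) = 61 (h(N) = -3 + 4³ = -3 + 64 = 61)
(K + h(k(Y(3 - 1*(-5), 4))))² = (-117 + 61)² = (-56)² = 3136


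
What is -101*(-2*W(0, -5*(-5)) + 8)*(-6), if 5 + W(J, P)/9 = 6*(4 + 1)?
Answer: -267852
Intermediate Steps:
W(J, P) = 225 (W(J, P) = -45 + 9*(6*(4 + 1)) = -45 + 9*(6*5) = -45 + 9*30 = -45 + 270 = 225)
-101*(-2*W(0, -5*(-5)) + 8)*(-6) = -101*(-2*225 + 8)*(-6) = -101*(-450 + 8)*(-6) = -101*(-442)*(-6) = 44642*(-6) = -267852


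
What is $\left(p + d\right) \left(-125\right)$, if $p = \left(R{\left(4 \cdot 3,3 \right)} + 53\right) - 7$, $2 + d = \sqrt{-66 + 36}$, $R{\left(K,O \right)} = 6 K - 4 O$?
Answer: $-13000 - 125 i \sqrt{30} \approx -13000.0 - 684.65 i$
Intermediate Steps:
$R{\left(K,O \right)} = - 4 O + 6 K$
$d = -2 + i \sqrt{30}$ ($d = -2 + \sqrt{-66 + 36} = -2 + \sqrt{-30} = -2 + i \sqrt{30} \approx -2.0 + 5.4772 i$)
$p = 106$ ($p = \left(\left(\left(-4\right) 3 + 6 \cdot 4 \cdot 3\right) + 53\right) - 7 = \left(\left(-12 + 6 \cdot 12\right) + 53\right) - 7 = \left(\left(-12 + 72\right) + 53\right) - 7 = \left(60 + 53\right) - 7 = 113 - 7 = 106$)
$\left(p + d\right) \left(-125\right) = \left(106 - \left(2 - i \sqrt{30}\right)\right) \left(-125\right) = \left(104 + i \sqrt{30}\right) \left(-125\right) = -13000 - 125 i \sqrt{30}$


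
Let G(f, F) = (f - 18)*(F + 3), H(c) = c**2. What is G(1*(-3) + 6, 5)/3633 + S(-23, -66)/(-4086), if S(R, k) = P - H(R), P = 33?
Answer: 218608/2474073 ≈ 0.088360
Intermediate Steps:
S(R, k) = 33 - R**2
G(f, F) = (-18 + f)*(3 + F)
G(1*(-3) + 6, 5)/3633 + S(-23, -66)/(-4086) = (-54 - 18*5 + 3*(1*(-3) + 6) + 5*(1*(-3) + 6))/3633 + (33 - 1*(-23)**2)/(-4086) = (-54 - 90 + 3*(-3 + 6) + 5*(-3 + 6))*(1/3633) + (33 - 1*529)*(-1/4086) = (-54 - 90 + 3*3 + 5*3)*(1/3633) + (33 - 529)*(-1/4086) = (-54 - 90 + 9 + 15)*(1/3633) - 496*(-1/4086) = -120*1/3633 + 248/2043 = -40/1211 + 248/2043 = 218608/2474073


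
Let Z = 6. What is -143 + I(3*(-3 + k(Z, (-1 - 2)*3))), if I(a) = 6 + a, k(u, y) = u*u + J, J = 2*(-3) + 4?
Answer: -44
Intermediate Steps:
J = -2 (J = -6 + 4 = -2)
k(u, y) = -2 + u**2 (k(u, y) = u*u - 2 = u**2 - 2 = -2 + u**2)
-143 + I(3*(-3 + k(Z, (-1 - 2)*3))) = -143 + (6 + 3*(-3 + (-2 + 6**2))) = -143 + (6 + 3*(-3 + (-2 + 36))) = -143 + (6 + 3*(-3 + 34)) = -143 + (6 + 3*31) = -143 + (6 + 93) = -143 + 99 = -44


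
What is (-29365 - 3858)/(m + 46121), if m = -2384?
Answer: -33223/43737 ≈ -0.75961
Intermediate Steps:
(-29365 - 3858)/(m + 46121) = (-29365 - 3858)/(-2384 + 46121) = -33223/43737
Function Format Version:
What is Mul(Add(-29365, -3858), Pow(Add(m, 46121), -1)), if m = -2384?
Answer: Rational(-33223, 43737) ≈ -0.75961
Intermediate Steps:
Mul(Add(-29365, -3858), Pow(Add(m, 46121), -1)) = Mul(Add(-29365, -3858), Pow(Add(-2384, 46121), -1)) = Mul(-33223, Pow(43737, -1)) = Mul(-33223, Rational(1, 43737)) = Rational(-33223, 43737)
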